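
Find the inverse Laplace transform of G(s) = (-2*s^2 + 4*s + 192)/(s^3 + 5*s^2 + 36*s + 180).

4*sin(6*t) - 4*cos(6*t) + 2*exp(-5*t)

Factor the denominator: s^3 + 5*s^2 + 36*s + 180 = (s + 5)*(s^2 + 36).
Partial fraction decomposition gives [2/(s + 5)] + [-4*s/(s^2 + 36)] + [24/(s^2 + 36)].
Invert each term: 2/(s + 5) ↔ 2e^(-5t); -4·s/(s^2 + 36) ↔ -4cos(6t); 4·6/(s^2 + 36) ↔ 4sin(6t).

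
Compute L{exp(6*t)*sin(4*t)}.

4/((s - 6)^2 + 16)

L{sin(4t)} = 4/(s^2 + 16).
By the first shifting theorem, multiplying by e^(6t) replaces s with s - 6.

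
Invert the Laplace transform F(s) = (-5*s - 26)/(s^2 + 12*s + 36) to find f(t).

Factor the denominator: s^2 + 12*s + 36 = (s + 6)^2.
Partial fraction decomposition gives [-5/(s + 6)] + [4/(s + 6)^2].
Invert each term: -5/(s + 6) ↔ -5e^(-6t); 4/(s + 6)^2 ↔ 4t·e^(-6t).

f(t) = 4*t*exp(-6*t) - 5*exp(-6*t)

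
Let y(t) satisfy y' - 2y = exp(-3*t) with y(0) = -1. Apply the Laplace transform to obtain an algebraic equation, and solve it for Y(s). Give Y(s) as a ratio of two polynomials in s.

Y(s) = (-s - 2)/(s^2 + s - 6)

Transform both sides with L{·}.
The derivative rules (L{y'} = sY - y(0) = sY - (-1)) turn the left side into (s - 2)Y - (-1).
The right side is L{exp(-3*t)} = 1/(s + 3).
So (s - 2)Y = 1/(s + 3) + (-1).
Solve for Y(s) and write it as one ratio of polynomials.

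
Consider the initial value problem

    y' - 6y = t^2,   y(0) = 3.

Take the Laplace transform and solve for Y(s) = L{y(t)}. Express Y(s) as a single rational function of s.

Apply the Laplace transform to the equation.
With L{y'} = sY - y(0) = sY - 3: the LHS transforms to (s - 6)Y - (3).
The right side is L{t^2} = 2/s^3.
So (s - 6)Y = 2/s^3 + (3).
Isolate Y and clear denominators.

Y(s) = (3*s^3 + 2)/(s^4 - 6*s^3)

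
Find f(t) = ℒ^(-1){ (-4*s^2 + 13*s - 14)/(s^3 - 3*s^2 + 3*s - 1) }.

Factor the denominator: s^3 - 3*s^2 + 3*s - 1 = (s - 1)^3.
Partial fraction decomposition gives [-4/(s - 1)] + [5/(s - 1)^2] + [-5/(s - 1)^3].
Invert each term: -4/(s - 1) ↔ -4e^(t); 5/(s - 1)^2 ↔ 5t·e^(t); -5/(s - 1)^3 ↔ (-5/2)t^2·e^(t).

f(t) = -5*t^2*exp(t)/2 + 5*t*exp(t) - 4*exp(t)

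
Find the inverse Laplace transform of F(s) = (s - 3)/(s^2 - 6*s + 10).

exp(3*t)*cos(t)

Rewrite the denominator: s^2 - 6*s + 10 = (s - 3)^2 + 1.
The form in (s - 3) signals a first-shifting-theorem factor e^(3t).
Since L{cos(t)} = s/(s^2 + 1), the inverse is e^(3*t)*cos(t).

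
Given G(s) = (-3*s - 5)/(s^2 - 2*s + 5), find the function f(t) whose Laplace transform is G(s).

f(t) = -4*exp(t)*sin(2*t) - 3*exp(t)*cos(2*t)

Complete the square in the denominator: s^2 - 2*s + 5 = (s - 1)^2 + 2^2.
Split the numerator to match: -3*s - 5 = -3·(s - 1) - 4·2.
Invert each term: -3·(s - 1)/((s - 1)^2 + 4) ↔ -3e^(t)cos(2t); -4·2/((s - 1)^2 + 4) ↔ -4e^(t)sin(2t).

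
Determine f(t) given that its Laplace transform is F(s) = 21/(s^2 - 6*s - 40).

Rewrite the denominator: s^2 - 6*s - 40 = (s - 3)^2 - 49.
The form in (s - 3) signals a first-shifting-theorem factor e^(3t).
Since L{sinh(7t)} = 7/(s^2 - 49), the inverse is e^(3*t)*sinh(7*t), scaled by 3.

f(t) = 3*exp(3*t)*sinh(7*t)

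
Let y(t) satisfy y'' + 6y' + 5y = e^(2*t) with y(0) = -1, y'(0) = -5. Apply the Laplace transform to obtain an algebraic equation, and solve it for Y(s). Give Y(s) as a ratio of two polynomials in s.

Apply the Laplace transform to the equation.
With L{y''} = s^2 Y - s·y(0) - y'(0) and L{y'} = sY - y(0), with y(0) = -1, y'(0) = -5: the LHS transforms to (s^2 + 6*s + 5)Y - (-s - 11).
The right side is L{e^(2*t)} = 1/(s - 2).
So (s^2 + 6*s + 5)Y = 1/(s - 2) + (-s - 11).
Divide through and combine into a single rational function.

Y(s) = (-s^2 - 9*s + 23)/(s^3 + 4*s^2 - 7*s - 10)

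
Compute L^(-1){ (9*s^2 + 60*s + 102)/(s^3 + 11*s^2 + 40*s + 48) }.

Factor the denominator: s^3 + 11*s^2 + 40*s + 48 = (s + 3)*(s + 4)^2.
Partial fraction decomposition gives [6/(s + 4)] + [-6/(s + 4)^2] + [3/(s + 3)].
Invert each term: 6/(s + 4) ↔ 6e^(-4t); -6/(s + 4)^2 ↔ -6t·e^(-4t); 3/(s + 3) ↔ 3e^(-3t).

-6*t*exp(-4*t) + 3*exp(-3*t) + 6*exp(-4*t)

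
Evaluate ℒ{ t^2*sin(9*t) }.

L{sin(9t)} = 9/(s^2 + 81).
Then apply L{t^2·g(t)} = (-1)^2 d^2/ds^2[G(s)] with G(s) = 9/(s^2 + 81):
differentiating 2 times and applying the sign gives 54*(s^2 - 27)/(s^2 + 81)^3.

54*(s^2 - 27)/(s^2 + 81)^3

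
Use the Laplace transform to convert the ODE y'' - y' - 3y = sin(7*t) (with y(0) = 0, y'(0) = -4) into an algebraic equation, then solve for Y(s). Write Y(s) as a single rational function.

Y(s) = (-4*s^2 - 189)/(s^4 - s^3 + 46*s^2 - 49*s - 147)

Laplace-transform each side.
With L{y''} = s^2 Y - s·y(0) - y'(0) and L{y'} = sY - y(0), with y(0) = 0, y'(0) = -4: the LHS transforms to (s^2 - s - 3)Y - (-4).
The right side is L{sin(7*t)} = 7/(s^2 + 49).
So (s^2 - s - 3)Y = 7/(s^2 + 49) + (-4).
Divide through and combine into a single rational function.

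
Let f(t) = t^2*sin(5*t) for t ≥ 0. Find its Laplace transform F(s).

L{sin(5t)} = 5/(s^2 + 25).
Then apply L{t^2·g(t)} = (-1)^2 d^2/ds^2[G(s)] with G(s) = 5/(s^2 + 25):
differentiating 2 times and applying the sign gives 10*(3*s^2 - 25)/(s^2 + 25)^3.

F(s) = 10*(3*s^2 - 25)/(s^2 + 25)^3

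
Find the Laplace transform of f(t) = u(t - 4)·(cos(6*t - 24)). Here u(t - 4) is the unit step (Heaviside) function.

By the second shifting theorem, L{u(t - c)·g(t - c)} = e^(-cs)·H(s) with c = 4 and H(s) = L{g(t)}.
L{cos(6t)} = s/(s^2 + 36).

s*exp(-4*s)/(s^2 + 36)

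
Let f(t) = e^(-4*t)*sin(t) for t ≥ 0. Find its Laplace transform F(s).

L{sin(t)} = 1/(s^2 + 1).
By the first shifting theorem, multiplying by e^(-4t) replaces s with s + 4.

F(s) = 1/((s + 4)^2 + 1)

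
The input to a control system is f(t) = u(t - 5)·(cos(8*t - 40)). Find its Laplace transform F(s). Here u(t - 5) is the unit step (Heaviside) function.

By the second shifting theorem, L{u(t - c)·g(t - c)} = e^(-cs)·G(s) with c = 5 and G(s) = L{g(t)}.
L{cos(8t)} = s/(s^2 + 64).

F(s) = s*exp(-5*s)/(s^2 + 64)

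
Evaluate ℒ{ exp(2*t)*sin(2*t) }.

L{sin(2t)} = 2/(s^2 + 4).
By the first shifting theorem, multiplying by e^(2t) replaces s with s - 2.

2/((s - 2)^2 + 4)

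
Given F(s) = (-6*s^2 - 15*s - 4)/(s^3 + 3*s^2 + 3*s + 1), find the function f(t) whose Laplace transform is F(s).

f(t) = 5*t^2*exp(-t)/2 - 3*t*exp(-t) - 6*exp(-t)

Factor the denominator: s^3 + 3*s^2 + 3*s + 1 = (s + 1)^3.
Partial fraction decomposition gives [-6/(s + 1)] + [-3/(s + 1)^2] + [5/(s + 1)^3].
Invert each term: -6/(s + 1) ↔ -6e^(-t); -3/(s + 1)^2 ↔ -3t·e^(-t); 5/(s + 1)^3 ↔ (5/2)t^2·e^(-t).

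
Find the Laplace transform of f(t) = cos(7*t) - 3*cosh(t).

The transform is linear, so treat each term independently.
L{cos(7t)} = s/(s^2 + 49); (-3)·[L{cosh(t)} = s/(s^2 - 1)].

s/(s^2 + 49) - 3*s/(s^2 - 1)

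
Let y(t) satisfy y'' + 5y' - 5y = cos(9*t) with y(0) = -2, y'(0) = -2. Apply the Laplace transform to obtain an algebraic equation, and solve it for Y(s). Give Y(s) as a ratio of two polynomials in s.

Y(s) = (-2*s^3 - 12*s^2 - 161*s - 972)/(s^4 + 5*s^3 + 76*s^2 + 405*s - 405)

Laplace-transform each side.
Using L{y''} = s^2 Y - s·y(0) - y'(0) and L{y'} = sY - y(0), with y(0) = -2, y'(0) = -2, the left side becomes (s^2 + 5*s - 5)Y - (-2*s - 12).
The right side is L{cos(9*t)} = s/(s^2 + 81).
So (s^2 + 5*s - 5)Y = s/(s^2 + 81) + (-2*s - 12).
Divide through and combine into a single rational function.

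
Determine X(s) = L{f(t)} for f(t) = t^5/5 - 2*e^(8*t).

X(s) = -2/(s - 8) + 24/s^6

The transform is linear, so treat each term independently.
(1/5)·[L{t^5} = 5!/s^6 = 120/s^6]; (-2)·[L{e^(8t)} = 1/(s - 8)].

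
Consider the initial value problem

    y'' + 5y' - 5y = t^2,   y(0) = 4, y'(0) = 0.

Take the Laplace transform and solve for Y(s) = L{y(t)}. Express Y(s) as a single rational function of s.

Y(s) = (4*s^4 + 20*s^3 + 2)/(s^5 + 5*s^4 - 5*s^3)

Transform both sides with L{·}.
Using L{y''} = s^2 Y - s·y(0) - y'(0) and L{y'} = sY - y(0), with y(0) = 4, y'(0) = 0, the left side becomes (s^2 + 5*s - 5)Y - (4*s + 20).
The right side is L{t^2} = 2/s^3.
So (s^2 + 5*s - 5)Y = 2/s^3 + (4*s + 20).
Solve for Y(s) and write it as one ratio of polynomials.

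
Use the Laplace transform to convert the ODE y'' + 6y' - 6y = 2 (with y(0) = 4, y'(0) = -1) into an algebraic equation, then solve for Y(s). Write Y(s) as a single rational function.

Y(s) = (4*s^2 + 23*s + 2)/(s^3 + 6*s^2 - 6*s)

Laplace-transform each side.
Using L{y''} = s^2 Y - s·y(0) - y'(0) and L{y'} = sY - y(0), with y(0) = 4, y'(0) = -1, the left side becomes (s^2 + 6*s - 6)Y - (4*s + 23).
The right side is L{2} = 2/s.
So (s^2 + 6*s - 6)Y = 2/s + (4*s + 23).
Divide through and combine into a single rational function.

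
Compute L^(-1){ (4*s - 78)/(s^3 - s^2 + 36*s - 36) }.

-2*exp(t) + sin(6*t) + 2*cos(6*t)

Factor the denominator: s^3 - s^2 + 36*s - 36 = (s - 1)*(s^2 + 36).
Partial fraction decomposition gives [-2/(s - 1)] + [2*s/(s^2 + 36)] + [6/(s^2 + 36)].
Invert each term: -2/(s - 1) ↔ -2e^(t); 2·s/(s^2 + 36) ↔ 2cos(6t); 1·6/(s^2 + 36) ↔ sin(6t).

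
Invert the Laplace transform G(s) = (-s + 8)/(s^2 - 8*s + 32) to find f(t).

f(t) = exp(4*t)*sin(4*t) - exp(4*t)*cos(4*t)

Complete the square in the denominator: s^2 - 8*s + 32 = (s - 4)^2 + 4^2.
Split the numerator to match: -s + 8 = -1·(s - 4) + 1·4.
Invert each term: -1·(s - 4)/((s - 4)^2 + 16) ↔ -e^(4t)cos(4t); 1·4/((s - 4)^2 + 16) ↔ e^(4t)sin(4t).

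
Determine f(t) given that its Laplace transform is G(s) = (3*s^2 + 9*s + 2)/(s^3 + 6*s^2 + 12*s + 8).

Factor the denominator: s^3 + 6*s^2 + 12*s + 8 = (s + 2)^3.
Partial fraction decomposition gives [3/(s + 2)] + [-3/(s + 2)^2] + [-4/(s + 2)^3].
Invert each term: 3/(s + 2) ↔ 3e^(-2t); -3/(s + 2)^2 ↔ -3t·e^(-2t); -4/(s + 2)^3 ↔ (-2)t^2·e^(-2t).

f(t) = -2*t^2*exp(-2*t) - 3*t*exp(-2*t) + 3*exp(-2*t)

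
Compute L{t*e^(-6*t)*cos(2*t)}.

L{cos(2t)} = s/(s^2 + 4).
Multiplying by e^(-6t) shifts s → s + 6, so L{e^(-6*t)*cos(2*t)} = (s + 6)/((s + 6)^2 + 4).
Then apply L{t·g(t)} = -d/ds[G(s)] with G(s) = (s + 6)/((s + 6)^2 + 4):
differentiating 1 time and applying the sign gives (s + 4)*(s + 8)/(s^2 + 12*s + 40)^2.

(s + 4)*(s + 8)/(s^2 + 12*s + 40)^2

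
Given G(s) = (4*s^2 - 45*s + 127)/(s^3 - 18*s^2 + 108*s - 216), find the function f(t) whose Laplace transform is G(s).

Factor the denominator: s^3 - 18*s^2 + 108*s - 216 = (s - 6)^3.
Partial fraction decomposition gives [4/(s - 6)] + [3/(s - 6)^2] + [(s - 6)^(-3)].
Invert each term: 4/(s - 6) ↔ 4e^(6t); 3/(s - 6)^2 ↔ 3t·e^(6t); 1/(s - 6)^3 ↔ (1/2)t^2·e^(6t).

f(t) = t^2*exp(6*t)/2 + 3*t*exp(6*t) + 4*exp(6*t)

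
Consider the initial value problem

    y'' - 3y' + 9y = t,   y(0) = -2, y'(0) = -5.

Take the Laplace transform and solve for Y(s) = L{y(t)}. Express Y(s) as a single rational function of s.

Y(s) = (-2*s^3 + s^2 + 1)/(s^4 - 3*s^3 + 9*s^2)

Laplace-transform each side.
The derivative rules (L{y''} = s^2 Y - s·y(0) - y'(0) and L{y'} = sY - y(0), with y(0) = -2, y'(0) = -5) turn the left side into (s^2 - 3*s + 9)Y - (-2*s + 1).
The right side is L{t} = s^(-2).
So (s^2 - 3*s + 9)Y = s^(-2) + (-2*s + 1).
Solve for Y(s) and write it as one ratio of polynomials.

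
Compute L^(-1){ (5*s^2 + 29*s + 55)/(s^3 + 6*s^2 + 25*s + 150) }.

sin(5*t) + 4*cos(5*t) + exp(-6*t)

Factor the denominator: s^3 + 6*s^2 + 25*s + 150 = (s + 6)*(s^2 + 25).
Partial fraction decomposition gives [1/(s + 6)] + [4*s/(s^2 + 25)] + [5/(s^2 + 25)].
Invert each term: 1/(s + 6) ↔ e^(-6t); 4·s/(s^2 + 25) ↔ 4cos(5t); 1·5/(s^2 + 25) ↔ sin(5t).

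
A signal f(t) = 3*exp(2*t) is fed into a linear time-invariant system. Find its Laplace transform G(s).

G(s) = 3/(s - 2)

L{3} = 3/s.
By the first shifting theorem, multiplying by e^(2t) replaces s with s - 2.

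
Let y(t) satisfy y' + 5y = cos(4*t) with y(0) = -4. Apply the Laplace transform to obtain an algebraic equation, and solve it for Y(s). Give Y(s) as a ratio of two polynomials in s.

Y(s) = (-4*s^2 + s - 64)/(s^3 + 5*s^2 + 16*s + 80)

Laplace-transform each side.
With L{y'} = sY - y(0) = sY - (-4): the LHS transforms to (s + 5)Y - (-4).
The right side is L{cos(4*t)} = s/(s^2 + 16).
So (s + 5)Y = s/(s^2 + 16) + (-4).
Solve for Y(s) and write it as one ratio of polynomials.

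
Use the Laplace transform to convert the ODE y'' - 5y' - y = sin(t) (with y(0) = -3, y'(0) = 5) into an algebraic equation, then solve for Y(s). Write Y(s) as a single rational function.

Take the Laplace transform of both sides.
Using L{y''} = s^2 Y - s·y(0) - y'(0) and L{y'} = sY - y(0), with y(0) = -3, y'(0) = 5, the left side becomes (s^2 - 5*s - 1)Y - (-3*s + 20).
The right side is L{sin(t)} = 1/(s^2 + 1).
So (s^2 - 5*s - 1)Y = 1/(s^2 + 1) + (-3*s + 20).
Isolate Y and clear denominators.

Y(s) = (-3*s^3 + 20*s^2 - 3*s + 21)/(s^4 - 5*s^3 - 5*s - 1)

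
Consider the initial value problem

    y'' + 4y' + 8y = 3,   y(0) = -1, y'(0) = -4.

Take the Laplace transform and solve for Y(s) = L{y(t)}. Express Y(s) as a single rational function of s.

Y(s) = (-s^2 - 8*s + 3)/(s^3 + 4*s^2 + 8*s)

Laplace-transform each side.
Using L{y''} = s^2 Y - s·y(0) - y'(0) and L{y'} = sY - y(0), with y(0) = -1, y'(0) = -4, the left side becomes (s^2 + 4*s + 8)Y - (-s - 8).
The right side is L{3} = 3/s.
So (s^2 + 4*s + 8)Y = 3/s + (-s - 8).
Divide through and combine into a single rational function.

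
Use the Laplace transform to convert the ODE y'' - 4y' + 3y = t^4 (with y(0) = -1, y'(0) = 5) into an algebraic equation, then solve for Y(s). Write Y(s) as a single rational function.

Apply the Laplace transform to the equation.
Using L{y''} = s^2 Y - s·y(0) - y'(0) and L{y'} = sY - y(0), with y(0) = -1, y'(0) = 5, the left side becomes (s^2 - 4*s + 3)Y - (-s + 9).
The right side is L{t^4} = 24/s^5.
So (s^2 - 4*s + 3)Y = 24/s^5 + (-s + 9).
Solve for Y(s) and write it as one ratio of polynomials.

Y(s) = (-s^6 + 9*s^5 + 24)/(s^7 - 4*s^6 + 3*s^5)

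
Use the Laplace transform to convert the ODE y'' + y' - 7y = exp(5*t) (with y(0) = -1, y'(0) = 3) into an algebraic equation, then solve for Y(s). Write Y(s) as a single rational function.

Y(s) = (-s^2 + 7*s - 9)/(s^3 - 4*s^2 - 12*s + 35)

Take the Laplace transform of both sides.
Using L{y''} = s^2 Y - s·y(0) - y'(0) and L{y'} = sY - y(0), with y(0) = -1, y'(0) = 3, the left side becomes (s^2 + s - 7)Y - (-s + 2).
The right side is L{exp(5*t)} = 1/(s - 5).
So (s^2 + s - 7)Y = 1/(s - 5) + (-s + 2).
Divide through and combine into a single rational function.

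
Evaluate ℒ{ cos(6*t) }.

s/(s^2 + 36)

L{cos(6t)} = s/(s^2 + 36).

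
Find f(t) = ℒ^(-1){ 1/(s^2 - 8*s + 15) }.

Rewrite the denominator: s^2 - 8*s + 15 = (s - 4)^2 - 1.
The form in (s - 4) signals a first-shifting-theorem factor e^(4t).
Since L{sinh(t)} = 1/(s^2 - 1), the inverse is e^(4*t)*sinh(t).

f(t) = exp(4*t)*sinh(t)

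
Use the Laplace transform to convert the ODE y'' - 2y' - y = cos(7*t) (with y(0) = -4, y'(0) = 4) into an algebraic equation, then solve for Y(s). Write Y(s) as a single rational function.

Transform both sides with L{·}.
The derivative rules (L{y''} = s^2 Y - s·y(0) - y'(0) and L{y'} = sY - y(0), with y(0) = -4, y'(0) = 4) turn the left side into (s^2 - 2*s - 1)Y - (-4*s + 12).
The right side is L{cos(7*t)} = s/(s^2 + 49).
So (s^2 - 2*s - 1)Y = s/(s^2 + 49) + (-4*s + 12).
Isolate Y and clear denominators.

Y(s) = (-4*s^3 + 12*s^2 - 195*s + 588)/(s^4 - 2*s^3 + 48*s^2 - 98*s - 49)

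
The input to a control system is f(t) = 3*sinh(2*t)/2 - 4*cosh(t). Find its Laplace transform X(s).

X(s) = -4*s/(s^2 - 1) + 3/(s^2 - 4)

By linearity of the Laplace transform, transform each term separately.
(3/2)·[L{sinh(2t)} = 2/(s^2 - 4)]; (-4)·[L{cosh(t)} = s/(s^2 - 1)].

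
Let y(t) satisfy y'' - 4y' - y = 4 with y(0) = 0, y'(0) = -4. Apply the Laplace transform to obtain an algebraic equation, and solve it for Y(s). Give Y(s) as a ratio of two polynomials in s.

Y(s) = (-4*s + 4)/(s^3 - 4*s^2 - s)

Apply the Laplace transform to the equation.
With L{y''} = s^2 Y - s·y(0) - y'(0) and L{y'} = sY - y(0), with y(0) = 0, y'(0) = -4: the LHS transforms to (s^2 - 4*s - 1)Y - (-4).
The right side is L{4} = 4/s.
So (s^2 - 4*s - 1)Y = 4/s + (-4).
Isolate Y and clear denominators.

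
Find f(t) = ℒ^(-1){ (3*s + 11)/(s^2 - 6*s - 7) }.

f(t) = 4*exp(7*t) - exp(-t)

Factor the denominator: s^2 - 6*s - 7 = (s - 7)*(s + 1).
Partial fraction decomposition gives [4/(s - 7)] + [-1/(s + 1)].
Invert each term: 4/(s - 7) ↔ 4e^(7t); -1/(s + 1) ↔ -e^(-t).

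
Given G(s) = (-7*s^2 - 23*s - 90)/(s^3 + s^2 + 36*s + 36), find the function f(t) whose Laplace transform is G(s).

f(t) = -3*sin(6*t) - 5*cos(6*t) - 2*exp(-t)

Factor the denominator: s^3 + s^2 + 36*s + 36 = (s + 1)*(s^2 + 36).
Partial fraction decomposition gives [-2/(s + 1)] + [-5*s/(s^2 + 36)] + [-18/(s^2 + 36)].
Invert each term: -2/(s + 1) ↔ -2e^(-t); -5·s/(s^2 + 36) ↔ -5cos(6t); -3·6/(s^2 + 36) ↔ -3sin(6t).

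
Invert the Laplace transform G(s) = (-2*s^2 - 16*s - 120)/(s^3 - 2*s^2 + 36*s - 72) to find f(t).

Factor the denominator: s^3 - 2*s^2 + 36*s - 72 = (s - 2)*(s^2 + 36).
Partial fraction decomposition gives [-4/(s - 2)] + [2*s/(s^2 + 36)] + [-12/(s^2 + 36)].
Invert each term: -4/(s - 2) ↔ -4e^(2t); 2·s/(s^2 + 36) ↔ 2cos(6t); -2·6/(s^2 + 36) ↔ -2sin(6t).

f(t) = -4*exp(2*t) - 2*sin(6*t) + 2*cos(6*t)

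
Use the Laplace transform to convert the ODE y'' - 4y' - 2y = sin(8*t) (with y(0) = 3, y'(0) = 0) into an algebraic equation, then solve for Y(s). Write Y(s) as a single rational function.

Apply the Laplace transform to the equation.
Using L{y''} = s^2 Y - s·y(0) - y'(0) and L{y'} = sY - y(0), with y(0) = 3, y'(0) = 0, the left side becomes (s^2 - 4*s - 2)Y - (3*s - 12).
The right side is L{sin(8*t)} = 8/(s^2 + 64).
So (s^2 - 4*s - 2)Y = 8/(s^2 + 64) + (3*s - 12).
Solve for Y(s) and write it as one ratio of polynomials.

Y(s) = (3*s^3 - 12*s^2 + 192*s - 760)/(s^4 - 4*s^3 + 62*s^2 - 256*s - 128)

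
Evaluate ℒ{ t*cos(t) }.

(s - 1)*(s + 1)/(s^2 + 1)^2

L{cos(t)} = s/(s^2 + 1).
Then apply L{t·g(t)} = -d/ds[G(s)] with G(s) = s/(s^2 + 1):
differentiating 1 time and applying the sign gives (s - 1)*(s + 1)/(s^2 + 1)^2.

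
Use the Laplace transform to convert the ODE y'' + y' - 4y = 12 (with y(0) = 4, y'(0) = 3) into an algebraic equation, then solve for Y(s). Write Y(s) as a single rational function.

Y(s) = (4*s^2 + 7*s + 12)/(s^3 + s^2 - 4*s)

Laplace-transform each side.
The derivative rules (L{y''} = s^2 Y - s·y(0) - y'(0) and L{y'} = sY - y(0), with y(0) = 4, y'(0) = 3) turn the left side into (s^2 + s - 4)Y - (4*s + 7).
The right side is L{12} = 12/s.
So (s^2 + s - 4)Y = 12/s + (4*s + 7).
Solve for Y(s) and write it as one ratio of polynomials.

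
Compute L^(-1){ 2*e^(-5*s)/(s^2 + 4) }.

Heaviside(t - 5)*(sin(2*t - 10))

The factor e^(-5s) signals a time shift by c = 5 (second shifting theorem).
L{sin(2t)} = 2/(s^2 + 4), so L^-1{2/(s^2 + 4)} = sin(2*t).
Hence the inverse is u(t - 5) times that function evaluated at t - 5.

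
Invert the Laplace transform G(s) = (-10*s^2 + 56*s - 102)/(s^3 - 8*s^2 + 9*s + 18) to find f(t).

Factor the denominator: s^3 - 8*s^2 + 9*s + 18 = (s - 6)*(s - 3)*(s + 1).
Partial fraction decomposition gives [-6/(s + 1)] + [2/(s - 3)] + [-6/(s - 6)].
Invert each term: -6/(s + 1) ↔ -6e^(-t); 2/(s - 3) ↔ 2e^(3t); -6/(s - 6) ↔ -6e^(6t).

f(t) = -6*exp(6*t) + 2*exp(3*t) - 6*exp(-t)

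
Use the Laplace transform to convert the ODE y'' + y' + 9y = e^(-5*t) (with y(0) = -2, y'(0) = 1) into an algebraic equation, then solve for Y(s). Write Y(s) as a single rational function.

Laplace-transform each side.
With L{y''} = s^2 Y - s·y(0) - y'(0) and L{y'} = sY - y(0), with y(0) = -2, y'(0) = 1: the LHS transforms to (s^2 + s + 9)Y - (-2*s - 1).
The right side is L{e^(-5*t)} = 1/(s + 5).
So (s^2 + s + 9)Y = 1/(s + 5) + (-2*s - 1).
Isolate Y and clear denominators.

Y(s) = (-2*s^2 - 11*s - 4)/(s^3 + 6*s^2 + 14*s + 45)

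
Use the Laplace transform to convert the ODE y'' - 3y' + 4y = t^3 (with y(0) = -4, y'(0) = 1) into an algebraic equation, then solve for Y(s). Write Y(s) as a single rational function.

Y(s) = (-4*s^5 + 13*s^4 + 6)/(s^6 - 3*s^5 + 4*s^4)

Apply the Laplace transform to the equation.
The derivative rules (L{y''} = s^2 Y - s·y(0) - y'(0) and L{y'} = sY - y(0), with y(0) = -4, y'(0) = 1) turn the left side into (s^2 - 3*s + 4)Y - (-4*s + 13).
The right side is L{t^3} = 6/s^4.
So (s^2 - 3*s + 4)Y = 6/s^4 + (-4*s + 13).
Solve for Y(s) and write it as one ratio of polynomials.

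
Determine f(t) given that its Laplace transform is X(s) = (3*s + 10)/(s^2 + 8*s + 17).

Complete the square in the denominator: s^2 + 8*s + 17 = (s + 4)^2 + 1^2.
Split the numerator to match: 3*s + 10 = 3·(s + 4) - 2·1.
Invert each term: 3·(s + 4)/((s + 4)^2 + 1) ↔ 3e^(-4t)cos(t); -2·1/((s + 4)^2 + 1) ↔ -2e^(-4t)sin(t).

f(t) = -2*exp(-4*t)*sin(t) + 3*exp(-4*t)*cos(t)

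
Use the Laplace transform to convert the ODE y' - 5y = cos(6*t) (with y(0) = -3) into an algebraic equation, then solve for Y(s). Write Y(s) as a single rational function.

Y(s) = (-3*s^2 + s - 108)/(s^3 - 5*s^2 + 36*s - 180)

Apply the Laplace transform to the equation.
The derivative rules (L{y'} = sY - y(0) = sY - (-3)) turn the left side into (s - 5)Y - (-3).
The right side is L{cos(6*t)} = s/(s^2 + 36).
So (s - 5)Y = s/(s^2 + 36) + (-3).
Divide through and combine into a single rational function.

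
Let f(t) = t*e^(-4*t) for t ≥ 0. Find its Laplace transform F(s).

L{e^(-4t)} = 1/(s + 4).
Then apply L{t·g(t)} = -d/ds[G(s)] with G(s) = 1/(s + 4):
differentiating 1 time and applying the sign gives (s + 4)^(-2).

F(s) = (s + 4)^(-2)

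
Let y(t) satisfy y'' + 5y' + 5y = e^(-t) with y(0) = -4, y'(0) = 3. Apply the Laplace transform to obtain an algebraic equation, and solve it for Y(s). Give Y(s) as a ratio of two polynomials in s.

Laplace-transform each side.
Using L{y''} = s^2 Y - s·y(0) - y'(0) and L{y'} = sY - y(0), with y(0) = -4, y'(0) = 3, the left side becomes (s^2 + 5*s + 5)Y - (-4*s - 17).
The right side is L{e^(-t)} = 1/(s + 1).
So (s^2 + 5*s + 5)Y = 1/(s + 1) + (-4*s - 17).
Divide through and combine into a single rational function.

Y(s) = (-4*s^2 - 21*s - 16)/(s^3 + 6*s^2 + 10*s + 5)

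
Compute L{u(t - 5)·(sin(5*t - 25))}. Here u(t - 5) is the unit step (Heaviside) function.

By the second shifting theorem, L{u(t - c)·g(t - c)} = e^(-cs)·G(s) with c = 5 and G(s) = L{g(t)}.
L{sin(5t)} = 5/(s^2 + 25).

5*exp(-5*s)/(s^2 + 25)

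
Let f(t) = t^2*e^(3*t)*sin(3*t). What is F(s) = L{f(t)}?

F(s) = 18*(s^2 - 6*s + 6)/(s^2 - 6*s + 18)^3

L{sin(3t)} = 3/(s^2 + 9).
Multiplying by e^(3t) shifts s → s - 3, so L{e^(3*t)*sin(3*t)} = 3/((s - 3)^2 + 9).
Then apply L{t^2·g(t)} = (-1)^2 d^2/ds^2[G(s)] with G(s) = 3/((s - 3)^2 + 9):
differentiating 2 times and applying the sign gives 18*(s^2 - 6*s + 6)/(s^2 - 6*s + 18)^3.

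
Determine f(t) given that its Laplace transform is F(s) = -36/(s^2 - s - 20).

f(t) = -4*exp(5*t) + 4*exp(-4*t)

Factor the denominator: s^2 - s - 20 = (s - 5)*(s + 4).
Partial fraction decomposition gives [4/(s + 4)] + [-4/(s - 5)].
Invert each term: 4/(s + 4) ↔ 4e^(-4t); -4/(s - 5) ↔ -4e^(5t).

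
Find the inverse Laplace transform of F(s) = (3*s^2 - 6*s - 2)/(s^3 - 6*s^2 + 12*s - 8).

-t^2*exp(2*t) + 6*t*exp(2*t) + 3*exp(2*t)

Factor the denominator: s^3 - 6*s^2 + 12*s - 8 = (s - 2)^3.
Partial fraction decomposition gives [3/(s - 2)] + [6/(s - 2)^2] + [-2/(s - 2)^3].
Invert each term: 3/(s - 2) ↔ 3e^(2t); 6/(s - 2)^2 ↔ 6t·e^(2t); -2/(s - 2)^3 ↔ (-1)t^2·e^(2t).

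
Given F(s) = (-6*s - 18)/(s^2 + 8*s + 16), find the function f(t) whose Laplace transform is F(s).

f(t) = 6*t*exp(-4*t) - 6*exp(-4*t)

Factor the denominator: s^2 + 8*s + 16 = (s + 4)^2.
Partial fraction decomposition gives [-6/(s + 4)] + [6/(s + 4)^2].
Invert each term: -6/(s + 4) ↔ -6e^(-4t); 6/(s + 4)^2 ↔ 6t·e^(-4t).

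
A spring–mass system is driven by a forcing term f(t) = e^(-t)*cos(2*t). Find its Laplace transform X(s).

X(s) = (s + 1)/((s + 1)^2 + 4)

L{cos(2t)} = s/(s^2 + 4).
By the first shifting theorem, multiplying by e^(-t) replaces s with s + 1.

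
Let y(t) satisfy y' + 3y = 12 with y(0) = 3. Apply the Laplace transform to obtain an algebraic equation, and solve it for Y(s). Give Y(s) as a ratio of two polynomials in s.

Transform both sides with L{·}.
Using L{y'} = sY - y(0) = sY - 3, the left side becomes (s + 3)Y - (3).
The right side is L{12} = 12/s.
So (s + 3)Y = 12/s + (3).
Solve for Y(s) and write it as one ratio of polynomials.

Y(s) = (3*s + 12)/(s^2 + 3*s)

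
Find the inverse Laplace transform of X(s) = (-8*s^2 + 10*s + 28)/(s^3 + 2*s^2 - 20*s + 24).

Factor the denominator: s^3 + 2*s^2 - 20*s + 24 = (s - 2)^2*(s + 6).
Partial fraction decomposition gives [-3/(s - 2)] + [2/(s - 2)^2] + [-5/(s + 6)].
Invert each term: -3/(s - 2) ↔ -3e^(2t); 2/(s - 2)^2 ↔ 2t·e^(2t); -5/(s + 6) ↔ -5e^(-6t).

2*t*exp(2*t) - 3*exp(2*t) - 5*exp(-6*t)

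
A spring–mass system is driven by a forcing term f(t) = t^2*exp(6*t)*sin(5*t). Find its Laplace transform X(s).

X(s) = 10*(3*s^2 - 36*s + 83)/(s^2 - 12*s + 61)^3

L{sin(5t)} = 5/(s^2 + 25).
Multiplying by e^(6t) shifts s → s - 6, so L{exp(6*t)*sin(5*t)} = 5/((s - 6)^2 + 25).
Then apply L{t^2·g(t)} = (-1)^2 d^2/ds^2[G(s)] with G(s) = 5/((s - 6)^2 + 25):
differentiating 2 times and applying the sign gives 10*(3*s^2 - 36*s + 83)/(s^2 - 12*s + 61)^3.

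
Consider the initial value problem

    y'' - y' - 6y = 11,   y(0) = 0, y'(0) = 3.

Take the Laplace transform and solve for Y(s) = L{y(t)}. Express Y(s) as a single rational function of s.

Take the Laplace transform of both sides.
The derivative rules (L{y''} = s^2 Y - s·y(0) - y'(0) and L{y'} = sY - y(0), with y(0) = 0, y'(0) = 3) turn the left side into (s^2 - s - 6)Y - (3).
The right side is L{11} = 11/s.
So (s^2 - s - 6)Y = 11/s + (3).
Isolate Y and clear denominators.

Y(s) = (3*s + 11)/(s^3 - s^2 - 6*s)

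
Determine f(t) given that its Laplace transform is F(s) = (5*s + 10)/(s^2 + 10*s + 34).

Complete the square in the denominator: s^2 + 10*s + 34 = (s + 5)^2 + 3^2.
Split the numerator to match: 5*s + 10 = 5·(s + 5) - 5·3.
Invert each term: 5·(s + 5)/((s + 5)^2 + 9) ↔ 5e^(-5t)cos(3t); -5·3/((s + 5)^2 + 9) ↔ -5e^(-5t)sin(3t).

f(t) = -5*exp(-5*t)*sin(3*t) + 5*exp(-5*t)*cos(3*t)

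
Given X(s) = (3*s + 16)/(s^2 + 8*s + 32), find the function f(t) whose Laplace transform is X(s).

Complete the square in the denominator: s^2 + 8*s + 32 = (s + 4)^2 + 4^2.
Split the numerator to match: 3*s + 16 = 3·(s + 4) + 1·4.
Invert each term: 3·(s + 4)/((s + 4)^2 + 16) ↔ 3e^(-4t)cos(4t); 1·4/((s + 4)^2 + 16) ↔ e^(-4t)sin(4t).

f(t) = exp(-4*t)*sin(4*t) + 3*exp(-4*t)*cos(4*t)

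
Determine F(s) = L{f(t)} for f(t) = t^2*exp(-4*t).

F(s) = 2/(s + 4)^3

L{e^(-4t)} = 1/(s + 4).
Then apply L{t^2·g(t)} = (-1)^2 d^2/ds^2[G(s)] with G(s) = 1/(s + 4):
differentiating 2 times and applying the sign gives 2/(s + 4)^3.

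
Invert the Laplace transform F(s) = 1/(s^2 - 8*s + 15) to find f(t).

Rewrite the denominator: s^2 - 8*s + 15 = (s - 4)^2 - 1.
The form in (s - 4) signals a first-shifting-theorem factor e^(4t).
Since L{sinh(t)} = 1/(s^2 - 1), the inverse is e^(4*t)*sinh(t).

f(t) = exp(4*t)*sinh(t)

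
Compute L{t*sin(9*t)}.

L{sin(9t)} = 9/(s^2 + 81).
Then apply L{t·g(t)} = -d/ds[G(s)] with G(s) = 9/(s^2 + 81):
differentiating 1 time and applying the sign gives 18*s/(s^2 + 81)^2.

18*s/(s^2 + 81)^2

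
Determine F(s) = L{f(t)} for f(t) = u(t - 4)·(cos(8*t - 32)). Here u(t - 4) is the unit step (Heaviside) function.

By the second shifting theorem, L{u(t - c)·g(t - c)} = e^(-cs)·G(s) with c = 4 and G(s) = L{g(t)}.
L{cos(8t)} = s/(s^2 + 64).

F(s) = s*exp(-4*s)/(s^2 + 64)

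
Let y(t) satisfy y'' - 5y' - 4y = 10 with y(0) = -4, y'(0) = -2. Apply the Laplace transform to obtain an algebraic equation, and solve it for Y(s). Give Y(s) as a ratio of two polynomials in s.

Apply the Laplace transform to the equation.
The derivative rules (L{y''} = s^2 Y - s·y(0) - y'(0) and L{y'} = sY - y(0), with y(0) = -4, y'(0) = -2) turn the left side into (s^2 - 5*s - 4)Y - (-4*s + 18).
The right side is L{10} = 10/s.
So (s^2 - 5*s - 4)Y = 10/s + (-4*s + 18).
Divide through and combine into a single rational function.

Y(s) = (-4*s^2 + 18*s + 10)/(s^3 - 5*s^2 - 4*s)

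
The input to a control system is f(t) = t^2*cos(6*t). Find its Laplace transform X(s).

L{cos(6t)} = s/(s^2 + 36).
Then apply L{t^2·g(t)} = (-1)^2 d^2/ds^2[G(s)] with G(s) = s/(s^2 + 36):
differentiating 2 times and applying the sign gives 2*s*(s^2 - 108)/(s^2 + 36)^3.

X(s) = 2*s*(s^2 - 108)/(s^2 + 36)^3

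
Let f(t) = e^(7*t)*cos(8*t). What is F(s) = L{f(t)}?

L{cos(8t)} = s/(s^2 + 64).
By the first shifting theorem, multiplying by e^(7t) replaces s with s - 7.

F(s) = (s - 7)/((s - 7)^2 + 64)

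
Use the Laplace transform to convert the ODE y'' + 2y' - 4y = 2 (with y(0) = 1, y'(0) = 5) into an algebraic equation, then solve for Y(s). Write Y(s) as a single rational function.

Y(s) = (s^2 + 7*s + 2)/(s^3 + 2*s^2 - 4*s)

Transform both sides with L{·}.
The derivative rules (L{y''} = s^2 Y - s·y(0) - y'(0) and L{y'} = sY - y(0), with y(0) = 1, y'(0) = 5) turn the left side into (s^2 + 2*s - 4)Y - (s + 7).
The right side is L{2} = 2/s.
So (s^2 + 2*s - 4)Y = 2/s + (s + 7).
Isolate Y and clear denominators.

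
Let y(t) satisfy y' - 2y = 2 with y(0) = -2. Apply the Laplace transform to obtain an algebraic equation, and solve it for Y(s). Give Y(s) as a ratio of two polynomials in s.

Y(s) = (-2*s + 2)/(s^2 - 2*s)

Take the Laplace transform of both sides.
With L{y'} = sY - y(0) = sY - (-2): the LHS transforms to (s - 2)Y - (-2).
The right side is L{2} = 2/s.
So (s - 2)Y = 2/s + (-2).
Solve for Y(s) and write it as one ratio of polynomials.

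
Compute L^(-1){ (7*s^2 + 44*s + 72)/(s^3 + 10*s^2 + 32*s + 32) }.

Factor the denominator: s^3 + 10*s^2 + 32*s + 32 = (s + 2)*(s + 4)^2.
Partial fraction decomposition gives [4/(s + 4)] + [-4/(s + 4)^2] + [3/(s + 2)].
Invert each term: 4/(s + 4) ↔ 4e^(-4t); -4/(s + 4)^2 ↔ -4t·e^(-4t); 3/(s + 2) ↔ 3e^(-2t).

-4*t*exp(-4*t) + 3*exp(-2*t) + 4*exp(-4*t)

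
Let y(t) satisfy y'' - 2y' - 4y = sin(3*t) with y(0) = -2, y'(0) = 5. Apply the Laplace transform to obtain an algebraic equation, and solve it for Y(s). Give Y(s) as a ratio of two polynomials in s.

Apply the Laplace transform to the equation.
With L{y''} = s^2 Y - s·y(0) - y'(0) and L{y'} = sY - y(0), with y(0) = -2, y'(0) = 5: the LHS transforms to (s^2 - 2*s - 4)Y - (-2*s + 9).
The right side is L{sin(3*t)} = 3/(s^2 + 9).
So (s^2 - 2*s - 4)Y = 3/(s^2 + 9) + (-2*s + 9).
Solve for Y(s) and write it as one ratio of polynomials.

Y(s) = (-2*s^3 + 9*s^2 - 18*s + 84)/(s^4 - 2*s^3 + 5*s^2 - 18*s - 36)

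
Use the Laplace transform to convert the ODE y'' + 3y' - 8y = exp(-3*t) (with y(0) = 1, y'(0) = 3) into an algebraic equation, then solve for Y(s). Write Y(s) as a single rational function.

Transform both sides with L{·}.
Using L{y''} = s^2 Y - s·y(0) - y'(0) and L{y'} = sY - y(0), with y(0) = 1, y'(0) = 3, the left side becomes (s^2 + 3*s - 8)Y - (s + 6).
The right side is L{exp(-3*t)} = 1/(s + 3).
So (s^2 + 3*s - 8)Y = 1/(s + 3) + (s + 6).
Solve for Y(s) and write it as one ratio of polynomials.

Y(s) = (s^2 + 9*s + 19)/(s^3 + 6*s^2 + s - 24)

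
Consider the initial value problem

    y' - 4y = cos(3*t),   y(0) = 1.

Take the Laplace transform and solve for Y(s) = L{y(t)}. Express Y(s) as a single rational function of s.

Y(s) = (s^2 + s + 9)/(s^3 - 4*s^2 + 9*s - 36)

Take the Laplace transform of both sides.
With L{y'} = sY - y(0) = sY - 1: the LHS transforms to (s - 4)Y - (1).
The right side is L{cos(3*t)} = s/(s^2 + 9).
So (s - 4)Y = s/(s^2 + 9) + (1).
Isolate Y and clear denominators.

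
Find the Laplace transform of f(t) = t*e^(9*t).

(s - 9)^(-2)

L{e^(9t)} = 1/(s - 9).
Then apply L{t·g(t)} = -d/ds[H(s)] with H(s) = 1/(s - 9):
differentiating 1 time and applying the sign gives (s - 9)^(-2).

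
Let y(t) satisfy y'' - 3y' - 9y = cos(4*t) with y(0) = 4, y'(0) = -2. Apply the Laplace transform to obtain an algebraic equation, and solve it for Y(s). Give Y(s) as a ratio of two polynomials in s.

Y(s) = (4*s^3 - 14*s^2 + 65*s - 224)/(s^4 - 3*s^3 + 7*s^2 - 48*s - 144)

Laplace-transform each side.
The derivative rules (L{y''} = s^2 Y - s·y(0) - y'(0) and L{y'} = sY - y(0), with y(0) = 4, y'(0) = -2) turn the left side into (s^2 - 3*s - 9)Y - (4*s - 14).
The right side is L{cos(4*t)} = s/(s^2 + 16).
So (s^2 - 3*s - 9)Y = s/(s^2 + 16) + (4*s - 14).
Solve for Y(s) and write it as one ratio of polynomials.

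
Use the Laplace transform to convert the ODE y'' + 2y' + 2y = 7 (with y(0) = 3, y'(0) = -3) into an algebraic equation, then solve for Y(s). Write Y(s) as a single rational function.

Laplace-transform each side.
With L{y''} = s^2 Y - s·y(0) - y'(0) and L{y'} = sY - y(0), with y(0) = 3, y'(0) = -3: the LHS transforms to (s^2 + 2*s + 2)Y - (3*s + 3).
The right side is L{7} = 7/s.
So (s^2 + 2*s + 2)Y = 7/s + (3*s + 3).
Divide through and combine into a single rational function.

Y(s) = (3*s^2 + 3*s + 7)/(s^3 + 2*s^2 + 2*s)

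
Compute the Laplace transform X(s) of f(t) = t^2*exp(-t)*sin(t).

X(s) = 2*(3*s^2 + 6*s + 2)/(s^2 + 2*s + 2)^3

L{sin(t)} = 1/(s^2 + 1).
Multiplying by e^(-t) shifts s → s + 1, so L{exp(-t)*sin(t)} = 1/((s + 1)^2 + 1).
Then apply L{t^2·g(t)} = (-1)^2 d^2/ds^2[G(s)] with G(s) = 1/((s + 1)^2 + 1):
differentiating 2 times and applying the sign gives 2*(3*s^2 + 6*s + 2)/(s^2 + 2*s + 2)^3.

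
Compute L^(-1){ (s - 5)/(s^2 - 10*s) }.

Rewrite the denominator: s^2 - 10*s = (s - 5)^2 - 25.
The form in (s - 5) signals a first-shifting-theorem factor e^(5t).
Since L{cosh(5t)} = s/(s^2 - 25), the inverse is e^(5*t)*cosh(5*t).

exp(5*t)*cosh(5*t)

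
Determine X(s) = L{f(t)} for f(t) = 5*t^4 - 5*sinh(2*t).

X(s) = -10/(s^2 - 4) + 120/s^5

The transform is linear, so treat each term independently.
(-5)·[L{sinh(2t)} = 2/(s^2 - 4)]; (5)·[L{t^4} = 4!/s^5 = 24/s^5].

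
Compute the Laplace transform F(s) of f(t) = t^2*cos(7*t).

F(s) = 2*s*(s^2 - 147)/(s^2 + 49)^3

L{cos(7t)} = s/(s^2 + 49).
Then apply L{t^2·g(t)} = (-1)^2 d^2/ds^2[G(s)] with G(s) = s/(s^2 + 49):
differentiating 2 times and applying the sign gives 2*s*(s^2 - 147)/(s^2 + 49)^3.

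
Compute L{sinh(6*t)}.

L{sinh(6t)} = 6/(s^2 - 36).

6/(s^2 - 36)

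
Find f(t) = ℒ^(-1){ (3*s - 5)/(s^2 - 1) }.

Factor the denominator: s^2 - 1 = (s - 1)*(s + 1).
Partial fraction decomposition gives [4/(s + 1)] + [-1/(s - 1)].
Invert each term: 4/(s + 1) ↔ 4e^(-t); -1/(s - 1) ↔ -e^(t).

f(t) = -exp(t) + 4*exp(-t)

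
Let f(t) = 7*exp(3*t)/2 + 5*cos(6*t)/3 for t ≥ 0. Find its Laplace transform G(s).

G(s) = 5*s/(3*(s^2 + 36)) + 7/(2*(s - 3))

The transform is linear, so treat each term independently.
(5/3)·[L{cos(6t)} = s/(s^2 + 36)]; (7/2)·[L{e^(3t)} = 1/(s - 3)].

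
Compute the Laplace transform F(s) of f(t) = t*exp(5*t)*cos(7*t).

L{cos(7t)} = s/(s^2 + 49).
Multiplying by e^(5t) shifts s → s - 5, so L{exp(5*t)*cos(7*t)} = (s - 5)/((s - 5)^2 + 49).
Then apply L{t·g(t)} = -d/ds[G(s)] with G(s) = (s - 5)/((s - 5)^2 + 49):
differentiating 1 time and applying the sign gives (s - 12)*(s + 2)/(s^2 - 10*s + 74)^2.

F(s) = (s - 12)*(s + 2)/(s^2 - 10*s + 74)^2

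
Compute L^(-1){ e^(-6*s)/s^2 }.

Heaviside(t - 6)*(t - 6)

The factor e^(-6s) signals a time shift by c = 6 (second shifting theorem).
L{t} = 1!/s^2 = 1/s^2, so L^-1{s^(-2)} = t.
Hence the inverse is u(t - 6) times that function evaluated at t - 6.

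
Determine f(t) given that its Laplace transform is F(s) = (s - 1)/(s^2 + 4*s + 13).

f(t) = -exp(-2*t)*sin(3*t) + exp(-2*t)*cos(3*t)

Complete the square in the denominator: s^2 + 4*s + 13 = (s + 2)^2 + 3^2.
Split the numerator to match: s - 1 = 1·(s + 2) - 1·3.
Invert each term: 1·(s + 2)/((s + 2)^2 + 9) ↔ e^(-2t)cos(3t); -1·3/((s + 2)^2 + 9) ↔ -e^(-2t)sin(3t).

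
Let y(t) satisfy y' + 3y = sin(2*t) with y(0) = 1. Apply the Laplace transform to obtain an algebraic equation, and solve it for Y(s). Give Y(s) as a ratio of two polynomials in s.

Apply the Laplace transform to the equation.
Using L{y'} = sY - y(0) = sY - 1, the left side becomes (s + 3)Y - (1).
The right side is L{sin(2*t)} = 2/(s^2 + 4).
So (s + 3)Y = 2/(s^2 + 4) + (1).
Isolate Y and clear denominators.

Y(s) = (s^2 + 6)/(s^3 + 3*s^2 + 4*s + 12)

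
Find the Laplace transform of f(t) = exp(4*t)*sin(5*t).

L{sin(5t)} = 5/(s^2 + 25).
By the first shifting theorem, multiplying by e^(4t) replaces s with s - 4.

5/((s - 4)^2 + 25)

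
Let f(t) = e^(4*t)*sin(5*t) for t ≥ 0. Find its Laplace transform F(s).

L{sin(5t)} = 5/(s^2 + 25).
By the first shifting theorem, multiplying by e^(4t) replaces s with s - 4.

F(s) = 5/((s - 4)^2 + 25)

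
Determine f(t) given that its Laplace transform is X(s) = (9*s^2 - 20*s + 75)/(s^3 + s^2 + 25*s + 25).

Factor the denominator: s^3 + s^2 + 25*s + 25 = (s + 1)*(s^2 + 25).
Partial fraction decomposition gives [4/(s + 1)] + [5*s/(s^2 + 25)] + [-25/(s^2 + 25)].
Invert each term: 4/(s + 1) ↔ 4e^(-t); 5·s/(s^2 + 25) ↔ 5cos(5t); -5·5/(s^2 + 25) ↔ -5sin(5t).

f(t) = -5*sin(5*t) + 5*cos(5*t) + 4*exp(-t)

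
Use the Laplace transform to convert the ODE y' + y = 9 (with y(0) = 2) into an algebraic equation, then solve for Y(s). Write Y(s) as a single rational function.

Laplace-transform each side.
The derivative rules (L{y'} = sY - y(0) = sY - 2) turn the left side into (s + 1)Y - (2).
The right side is L{9} = 9/s.
So (s + 1)Y = 9/s + (2).
Divide through and combine into a single rational function.

Y(s) = (2*s + 9)/(s^2 + s)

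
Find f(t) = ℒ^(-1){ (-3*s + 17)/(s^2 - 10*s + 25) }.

Factor the denominator: s^2 - 10*s + 25 = (s - 5)^2.
Partial fraction decomposition gives [-3/(s - 5)] + [2/(s - 5)^2].
Invert each term: -3/(s - 5) ↔ -3e^(5t); 2/(s - 5)^2 ↔ 2t·e^(5t).

f(t) = 2*t*exp(5*t) - 3*exp(5*t)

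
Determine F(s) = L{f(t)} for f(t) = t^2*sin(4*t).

L{sin(4t)} = 4/(s^2 + 16).
Then apply L{t^2·g(t)} = (-1)^2 d^2/ds^2[G(s)] with G(s) = 4/(s^2 + 16):
differentiating 2 times and applying the sign gives 8*(3*s^2 - 16)/(s^2 + 16)^3.

F(s) = 8*(3*s^2 - 16)/(s^2 + 16)^3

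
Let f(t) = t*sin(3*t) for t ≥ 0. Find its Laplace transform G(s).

L{sin(3t)} = 3/(s^2 + 9).
Then apply L{t·g(t)} = -d/ds[H(s)] with H(s) = 3/(s^2 + 9):
differentiating 1 time and applying the sign gives 6*s/(s^2 + 9)^2.

G(s) = 6*s/(s^2 + 9)^2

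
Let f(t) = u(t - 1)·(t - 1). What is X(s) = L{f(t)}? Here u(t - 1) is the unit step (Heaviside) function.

By the second shifting theorem, L{u(t - c)·g(t - c)} = e^(-cs)·G(s) with c = 1 and G(s) = L{g(t)}.
L{t} = 1!/s^2 = 1/s^2.

X(s) = exp(-s)/s^2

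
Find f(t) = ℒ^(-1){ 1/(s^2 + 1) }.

Since L{sin(t)} = 1/(s^2 + 1), the inverse is sin(t).

f(t) = sin(t)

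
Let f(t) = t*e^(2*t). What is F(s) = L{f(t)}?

L{e^(2t)} = 1/(s - 2).
Then apply L{t·g(t)} = -d/ds[G(s)] with G(s) = 1/(s - 2):
differentiating 1 time and applying the sign gives (s - 2)^(-2).

F(s) = (s - 2)^(-2)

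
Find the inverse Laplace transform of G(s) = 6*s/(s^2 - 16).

6*cosh(4*t)

Since L{cosh(4t)} = s/(s^2 - 16), the inverse is cosh(4*t), scaled by 6.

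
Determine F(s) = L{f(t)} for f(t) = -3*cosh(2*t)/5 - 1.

By linearity of the Laplace transform, transform each term separately.
(-3/5)·[L{cosh(2t)} = s/(s^2 - 4)]; L{-1} = -1/s.

F(s) = -3*s/(5*(s^2 - 4)) - 1/s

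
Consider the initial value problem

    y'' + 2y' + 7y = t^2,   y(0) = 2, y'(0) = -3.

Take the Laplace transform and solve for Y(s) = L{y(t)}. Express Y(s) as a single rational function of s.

Apply the Laplace transform to the equation.
The derivative rules (L{y''} = s^2 Y - s·y(0) - y'(0) and L{y'} = sY - y(0), with y(0) = 2, y'(0) = -3) turn the left side into (s^2 + 2*s + 7)Y - (2*s + 1).
The right side is L{t^2} = 2/s^3.
So (s^2 + 2*s + 7)Y = 2/s^3 + (2*s + 1).
Solve for Y(s) and write it as one ratio of polynomials.

Y(s) = (2*s^4 + s^3 + 2)/(s^5 + 2*s^4 + 7*s^3)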